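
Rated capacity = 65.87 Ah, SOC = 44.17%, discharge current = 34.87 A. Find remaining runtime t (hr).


Step 1: remaining = SOC/100 * C_total = 44.17/100 * 65.87 = 29.095 Ah
Step 2: t = remaining / I = 29.095 / 34.87 = 0.8344 hr

0.8344 hr


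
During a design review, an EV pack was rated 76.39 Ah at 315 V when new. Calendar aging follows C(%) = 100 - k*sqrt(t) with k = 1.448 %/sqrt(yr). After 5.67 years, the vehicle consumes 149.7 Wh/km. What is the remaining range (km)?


Step 1: capacity retention = 100 - 1.448 * sqrt(5.67) = 100 - 1.448 * 2.3812 = 96.552%
Step 2: C_now = 76.39 * 96.552/100 = 73.756 Ah
Step 3: E_pack = V * C_now = 315 * 73.756 = 23233 Wh
Step 4: range = E_pack / consumption = 23233 / 149.7 = 155.2 km

155.2 km


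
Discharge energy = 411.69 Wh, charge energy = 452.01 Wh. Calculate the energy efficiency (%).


Round-trip efficiency = 411.69/452.01 * 100% = 91.08%

91.08%


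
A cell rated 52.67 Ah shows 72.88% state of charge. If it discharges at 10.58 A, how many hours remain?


Step 1: remaining = SOC/100 * C_total = 72.88/100 * 52.67 = 38.386 Ah
Step 2: t = remaining / I = 38.386 / 10.58 = 3.628 hr

3.628 hr


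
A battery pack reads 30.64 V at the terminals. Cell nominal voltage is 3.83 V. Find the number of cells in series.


n = V_pack / V_cell = 30.64 / 3.83 = 8

8


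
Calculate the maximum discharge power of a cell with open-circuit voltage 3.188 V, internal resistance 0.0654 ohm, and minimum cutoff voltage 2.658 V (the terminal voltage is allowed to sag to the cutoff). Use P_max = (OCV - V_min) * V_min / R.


P_max = (OCV - V_min) * V_min / R = (3.188 - 2.658) * 2.658 / 0.0654 = 0.53 * 2.658 / 0.0654 = 21.54 W

21.54 W


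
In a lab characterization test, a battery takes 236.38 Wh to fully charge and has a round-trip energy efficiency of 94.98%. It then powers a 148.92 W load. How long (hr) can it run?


Step 1: E_discharge = eta/100 * E_charge = 94.98/100 * 236.38 = 224.51 Wh
Step 2: t = E_discharge / P = 224.51 / 148.92 = 1.508 hr

1.508 hr


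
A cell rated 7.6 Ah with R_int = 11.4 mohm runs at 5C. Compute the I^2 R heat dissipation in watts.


Convert: R = 11.4 mohm = 0.0114 ohm
Step 1: I = C_rate * capacity = 5 * 7.6 = 38 A
Step 2: Q = I^2 * R = 38^2 * 0.0114 = 1444 * 0.0114 = 16.46 W

16.46 W


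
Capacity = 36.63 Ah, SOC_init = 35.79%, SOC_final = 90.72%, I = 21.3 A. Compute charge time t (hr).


Step 1: dSOC = 90.72% - 35.79% = 54.93%
Step 2: delta_Ah = 36.63 * 54.93 / 100 = 20.121 Ah
Step 3: t = 20.121 / 21.3 = 0.9446 hr

0.9446 hr


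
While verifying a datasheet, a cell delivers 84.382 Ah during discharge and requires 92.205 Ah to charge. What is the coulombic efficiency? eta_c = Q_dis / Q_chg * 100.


eta_c = Q_dis / Q_chg * 100 = 84.382 / 92.205 * 100 = 91.52%

91.52%


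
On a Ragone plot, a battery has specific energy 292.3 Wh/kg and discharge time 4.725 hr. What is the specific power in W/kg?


Specific power = 292.3 Wh/kg / 4.725 hr = 61.86 W/kg

61.86 W/kg


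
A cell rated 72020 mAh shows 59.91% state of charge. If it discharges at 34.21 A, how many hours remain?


Convert: C_total = 72020 mAh = 72.02 Ah
Step 1: remaining = SOC/100 * C_total = 59.91/100 * 72.02 = 43.147 Ah
Step 2: t = remaining / I = 43.147 / 34.21 = 1.261 hr

1.261 hr


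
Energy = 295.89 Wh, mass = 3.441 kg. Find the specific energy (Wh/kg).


Specific energy = 295.89 Wh / 3.441 kg = 85.99 Wh/kg

85.99 Wh/kg


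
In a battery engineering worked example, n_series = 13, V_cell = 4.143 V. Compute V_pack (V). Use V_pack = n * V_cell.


With 13 cells in series at 4.143 V each, V_pack = 53.859 V

53.859 V


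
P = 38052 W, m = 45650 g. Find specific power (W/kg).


Convert: m = 45650 g = 45.65 kg
Specific power = 38052 W / 45.65 kg = 833.6 W/kg

833.6 W/kg


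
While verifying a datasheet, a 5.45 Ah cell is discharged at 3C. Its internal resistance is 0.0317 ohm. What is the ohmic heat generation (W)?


Step 1: I = C_rate * capacity = 3 * 5.45 = 16.35 A
Step 2: Q = I^2 * R = 16.35^2 * 0.0317 = 267.32 * 0.0317 = 8.474 W

8.474 W


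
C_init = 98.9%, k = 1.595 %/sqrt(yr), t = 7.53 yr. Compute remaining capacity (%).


sqrt(t) = sqrt(7.53) = 2.7441
C_final = 98.9 - 1.595 * 2.7441 = 94.52%

94.52%


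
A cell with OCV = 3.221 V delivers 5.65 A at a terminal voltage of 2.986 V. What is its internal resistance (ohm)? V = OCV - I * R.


R = (OCV - V) / I = (3.221 - 2.986) / 5.65 = 0.04159 ohm

0.04159 ohm


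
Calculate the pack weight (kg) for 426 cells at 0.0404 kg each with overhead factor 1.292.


m_pack = n * m_cell * overhead = 426 * 0.0404 * 1.292 = 22.24 kg

22.24 kg


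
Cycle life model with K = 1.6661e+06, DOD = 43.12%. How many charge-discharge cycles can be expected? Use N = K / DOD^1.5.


DOD^1.5 = 283.15
N = K / DOD^1.5 = 1.6661e+06 / 283.15 = 5884

5884 cycles


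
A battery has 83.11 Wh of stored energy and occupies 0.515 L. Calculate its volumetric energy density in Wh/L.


Volumetric ED = 83.11 Wh / 0.515 L = 161.4 Wh/L

161.4 Wh/L


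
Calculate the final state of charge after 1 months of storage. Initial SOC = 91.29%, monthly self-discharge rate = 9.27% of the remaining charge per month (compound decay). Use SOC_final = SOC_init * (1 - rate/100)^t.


Monthly retention factor = 1 - 9.27/100 = 0.9073
Over 1 months: factor^1 = 0.9073
SOC_final = 91.29 * 0.9073 = 82.83%

82.83%


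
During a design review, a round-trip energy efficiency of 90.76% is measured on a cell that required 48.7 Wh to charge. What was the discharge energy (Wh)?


E_dis = eta/100 * E_chg = 90.76/100 * 48.7 = 44.20 Wh

44.20 Wh


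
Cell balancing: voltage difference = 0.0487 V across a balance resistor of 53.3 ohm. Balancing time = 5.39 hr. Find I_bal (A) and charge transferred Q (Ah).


First, Ohm's law: I_bal = 0.0487 V / 53.3 ohm = 9.1370e-04 A
Then Q = I * t = 9.1370e-04 A * 5.39 hr = 0.004925 Ah

I=9.1370e-04 A, Q=0.004925 Ah


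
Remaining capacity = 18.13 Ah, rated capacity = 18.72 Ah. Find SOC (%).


SOC% = 18.13 / 18.72 * 100 = 96.85%

96.85%


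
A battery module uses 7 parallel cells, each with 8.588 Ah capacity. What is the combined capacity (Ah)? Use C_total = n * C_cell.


Parallel capacities add: 7 * 8.588 Ah = 60.116 Ah

60.116 Ah


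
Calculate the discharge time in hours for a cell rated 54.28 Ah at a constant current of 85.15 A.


Runtime = 54.28 Ah / 85.15 A = 0.6375 hr

0.6375 hr


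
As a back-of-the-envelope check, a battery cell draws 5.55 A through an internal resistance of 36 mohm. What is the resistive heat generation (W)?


Convert: R = 36 mohm = 0.036 ohm
I^2 = 30.803
Q = 30.803 * 0.036 = 1.109 W

1.109 W


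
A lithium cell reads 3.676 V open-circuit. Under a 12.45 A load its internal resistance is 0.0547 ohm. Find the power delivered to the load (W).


Step 1: V_terminal = OCV - I*R = 3.676 - 12.45 * 0.0547 = 2.995 V
Step 2: P_out = V_terminal * I = 2.995 * 12.45 = 37.29 W

37.29 W


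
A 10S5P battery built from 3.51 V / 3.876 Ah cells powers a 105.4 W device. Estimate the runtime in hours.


Step 1: E_pack = Ns * V_cell * Np * C_cell = 10 * 3.51 * 5 * 3.876 = 680.24 Wh
Step 2: t = E_pack / P = 680.24 / 105.4 = 6.454 hr

6.454 hr


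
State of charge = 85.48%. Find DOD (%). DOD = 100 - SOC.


Complement of SOC: DOD = 100% - 85.48% = 14.52%

14.52%


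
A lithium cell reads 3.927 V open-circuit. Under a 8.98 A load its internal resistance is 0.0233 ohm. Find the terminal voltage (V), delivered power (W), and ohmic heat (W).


Step 1: V_terminal = OCV - I*R = 3.927 - 8.98 * 0.0233 = 3.7178 V
Step 2: P_out = V_terminal * I = 3.7178 * 8.98 = 33.39 W
Step 3: Q = I^2 * R = 8.98^2 * 0.0233 = 1.879 W

V=3.7178 V, P=33.39 W, Q=1.879 W


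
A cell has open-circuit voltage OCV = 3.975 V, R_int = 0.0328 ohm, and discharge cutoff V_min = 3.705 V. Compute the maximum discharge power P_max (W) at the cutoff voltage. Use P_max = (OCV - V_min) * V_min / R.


dV = OCV - V_min = 0.27 V (so I_max = dV / R)
P_max = dV * V_min / R = 0.27 * 3.705 / 0.0328 = 30.50 W

30.50 W


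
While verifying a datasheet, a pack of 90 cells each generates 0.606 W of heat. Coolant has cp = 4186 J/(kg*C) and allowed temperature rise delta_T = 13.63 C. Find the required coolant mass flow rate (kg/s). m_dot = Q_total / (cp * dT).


Q_total = 90 * 0.606 = 54.54 W
m_dot = Q_total / (cp * dT) = 54.54 / (4186 * 13.63) = 9.559e-04 kg/s

9.559e-04 kg/s


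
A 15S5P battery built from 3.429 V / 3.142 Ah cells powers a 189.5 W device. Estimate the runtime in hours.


Step 1: E_pack = Ns * V_cell * Np * C_cell = 15 * 3.429 * 5 * 3.142 = 808.04 Wh
Step 2: t = E_pack / P = 808.04 / 189.5 = 4.264 hr

4.264 hr


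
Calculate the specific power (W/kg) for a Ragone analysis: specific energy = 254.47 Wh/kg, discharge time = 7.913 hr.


P_specific = E / t = 254.47 / 7.913 = 32.16 W/kg

32.16 W/kg


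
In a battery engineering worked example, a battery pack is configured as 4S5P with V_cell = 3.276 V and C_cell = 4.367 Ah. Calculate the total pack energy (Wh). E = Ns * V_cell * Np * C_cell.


V_pack = 4 * 3.276 = 13.104 V
C_pack = 5 * 4.367 = 21.835 Ah
E = V_pack * C_pack = 13.104 * 21.835 = 286.1 Wh

286.1 Wh


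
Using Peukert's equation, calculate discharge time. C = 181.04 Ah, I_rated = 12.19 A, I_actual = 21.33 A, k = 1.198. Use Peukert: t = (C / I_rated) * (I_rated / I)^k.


Step 1: t_rated = C / I_rated = 181.04 / 12.19 = 14.852 hr
Step 2: ratio = 12.19 / 21.33 = 0.5715
Step 3: ratio^k = 0.5715^1.198 = 0.51157
Step 4: t = t_rated * ratio^k = 14.852 * 0.51157 = 7.598 hr

7.598 hr


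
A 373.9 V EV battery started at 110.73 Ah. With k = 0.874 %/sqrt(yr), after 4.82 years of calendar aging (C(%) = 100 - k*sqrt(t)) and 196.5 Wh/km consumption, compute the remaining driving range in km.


Step 1: capacity retention = 100 - 0.874 * sqrt(4.82) = 100 - 0.874 * 2.1954 = 98.081%
Step 2: C_now = 110.73 * 98.081/100 = 108.61 Ah
Step 3: E_pack = V * C_now = 373.9 * 108.61 = 40609 Wh
Step 4: range = E_pack / consumption = 40609 / 196.5 = 206.7 km

206.7 km


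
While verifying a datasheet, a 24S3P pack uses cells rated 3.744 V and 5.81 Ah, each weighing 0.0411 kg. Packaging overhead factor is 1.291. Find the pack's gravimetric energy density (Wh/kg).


Step 1: V_pack = 24 * 3.744 = 89.856 V
Step 2: C_pack = 3 * 5.81 = 17.43 Ah
Step 3: E_pack = V_pack * C_pack = 89.856 * 17.43 = 1566.2 Wh
Step 4: m_pack = 24 * 3 * 0.0411 * 1.291 = 3.8203 kg
Step 5: ED = E_pack / m_pack = 1566.2 / 3.8203 = 410.0 Wh/kg

410.0 Wh/kg


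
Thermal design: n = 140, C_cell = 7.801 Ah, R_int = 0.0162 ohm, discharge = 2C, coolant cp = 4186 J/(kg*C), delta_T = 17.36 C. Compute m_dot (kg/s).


Step 1: I = 2 * 7.801 = 15.602 A
Step 2: Q_cell = I^2 * R = 15.602^2 * 0.0162 = 3.9434 W
Step 3: Q_total = 140 * 3.9434 = 552.08 W
Step 4: m_dot = Q_total / (cp * dT) = 552.08 / (4186 * 17.36) = 0.007597 kg/s

0.007597 kg/s


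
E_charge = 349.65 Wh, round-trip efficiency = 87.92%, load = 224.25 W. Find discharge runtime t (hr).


Step 1: E_discharge = eta/100 * E_charge = 87.92/100 * 349.65 = 307.41 Wh
Step 2: t = E_discharge / P = 307.41 / 224.25 = 1.371 hr

1.371 hr


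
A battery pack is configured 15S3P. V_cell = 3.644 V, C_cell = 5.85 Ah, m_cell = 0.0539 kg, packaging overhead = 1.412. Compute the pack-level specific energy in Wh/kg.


Step 1: V_pack = 15 * 3.644 = 54.66 V
Step 2: C_pack = 3 * 5.85 = 17.55 Ah
Step 3: E_pack = V_pack * C_pack = 54.66 * 17.55 = 959.28 Wh
Step 4: m_pack = 15 * 3 * 0.0539 * 1.412 = 3.4248 kg
Step 5: ED = E_pack / m_pack = 959.28 / 3.4248 = 280.1 Wh/kg

280.1 Wh/kg


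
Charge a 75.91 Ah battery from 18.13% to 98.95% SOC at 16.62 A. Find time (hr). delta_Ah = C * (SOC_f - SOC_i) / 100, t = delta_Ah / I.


delta_Ah = 75.91 * (98.95 - 18.13) / 100 = 61.35 Ah
t = delta_Ah / I = 61.35 / 16.62 = 3.691 hr

3.691 hr


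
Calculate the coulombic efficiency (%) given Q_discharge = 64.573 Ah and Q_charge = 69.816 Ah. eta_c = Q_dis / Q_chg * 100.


eta_c = Q_dis / Q_chg * 100 = 64.573 / 69.816 * 100 = 92.49%

92.49%


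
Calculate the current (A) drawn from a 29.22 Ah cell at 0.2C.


At 0.2C: I = 0.2 * 29.22 Ah = 5.844 A

5.844 A


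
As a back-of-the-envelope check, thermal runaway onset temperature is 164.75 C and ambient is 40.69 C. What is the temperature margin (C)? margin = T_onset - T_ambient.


margin = T_onset - T_ambient = 164.75 - 40.69 = 124.06 C

124.06 C


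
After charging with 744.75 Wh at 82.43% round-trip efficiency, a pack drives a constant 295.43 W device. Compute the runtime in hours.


Step 1: E_discharge = eta/100 * E_charge = 82.43/100 * 744.75 = 613.9 Wh
Step 2: t = E_discharge / P = 613.9 / 295.43 = 2.078 hr

2.078 hr


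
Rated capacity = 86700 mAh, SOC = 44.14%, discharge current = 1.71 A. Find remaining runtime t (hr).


Convert: C_total = 86700 mAh = 86.7 Ah
Step 1: remaining = SOC/100 * C_total = 44.14/100 * 86.7 = 38.269 Ah
Step 2: t = remaining / I = 38.269 / 1.71 = 22.38 hr

22.38 hr


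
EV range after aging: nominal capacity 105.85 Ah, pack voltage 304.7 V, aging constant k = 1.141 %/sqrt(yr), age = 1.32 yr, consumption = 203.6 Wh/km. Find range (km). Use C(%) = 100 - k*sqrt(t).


Step 1: capacity retention = 100 - 1.141 * sqrt(1.32) = 100 - 1.141 * 1.1489 = 98.689%
Step 2: C_now = 105.85 * 98.689/100 = 104.46 Ah
Step 3: E_pack = V * C_now = 304.7 * 104.46 = 31829 Wh
Step 4: range = E_pack / consumption = 31829 / 203.6 = 156.3 km

156.3 km


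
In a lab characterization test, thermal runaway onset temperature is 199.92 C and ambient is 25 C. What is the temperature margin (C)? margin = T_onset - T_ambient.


margin = T_onset - T_ambient = 199.92 - 25 = 174.92 C

174.92 C


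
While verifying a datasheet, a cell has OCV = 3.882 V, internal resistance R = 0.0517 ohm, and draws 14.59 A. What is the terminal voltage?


V = OCV - I*R = 3.882 - 14.59 * 0.0517 = 3.128 V

3.128 V


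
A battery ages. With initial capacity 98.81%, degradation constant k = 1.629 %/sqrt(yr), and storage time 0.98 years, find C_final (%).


sqrt(t) = sqrt(0.98) = 0.98995
C_final = 98.81 - 1.629 * 0.98995 = 97.20%

97.20%


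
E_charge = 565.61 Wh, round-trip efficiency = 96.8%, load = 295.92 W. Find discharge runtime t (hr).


Step 1: E_discharge = eta/100 * E_charge = 96.8/100 * 565.61 = 547.51 Wh
Step 2: t = E_discharge / P = 547.51 / 295.92 = 1.850 hr

1.850 hr


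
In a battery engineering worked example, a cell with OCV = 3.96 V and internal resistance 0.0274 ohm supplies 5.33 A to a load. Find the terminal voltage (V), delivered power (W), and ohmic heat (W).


Step 1: V_terminal = OCV - I*R = 3.96 - 5.33 * 0.0274 = 3.814 V
Step 2: P_out = V_terminal * I = 3.814 * 5.33 = 20.33 W
Step 3: Q = I^2 * R = 5.33^2 * 0.0274 = 0.7784 W

V=3.814 V, P=20.33 W, Q=0.7784 W


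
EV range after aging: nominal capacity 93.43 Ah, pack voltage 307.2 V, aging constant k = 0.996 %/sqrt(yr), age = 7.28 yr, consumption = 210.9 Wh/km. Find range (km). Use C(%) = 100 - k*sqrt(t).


Step 1: capacity retention = 100 - 0.996 * sqrt(7.28) = 100 - 0.996 * 2.6981 = 97.313%
Step 2: C_now = 93.43 * 97.313/100 = 90.92 Ah
Step 3: E_pack = V * C_now = 307.2 * 90.92 = 27931 Wh
Step 4: range = E_pack / consumption = 27931 / 210.9 = 132.4 km

132.4 km


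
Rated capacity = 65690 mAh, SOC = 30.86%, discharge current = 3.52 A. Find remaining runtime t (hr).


Convert: C_total = 65690 mAh = 65.69 Ah
Step 1: remaining = SOC/100 * C_total = 30.86/100 * 65.69 = 20.272 Ah
Step 2: t = remaining / I = 20.272 / 3.52 = 5.759 hr

5.759 hr


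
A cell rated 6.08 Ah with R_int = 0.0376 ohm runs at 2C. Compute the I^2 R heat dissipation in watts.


Step 1: I = C_rate * capacity = 2 * 6.08 = 12.16 A
Step 2: Q = I^2 * R = 12.16^2 * 0.0376 = 147.87 * 0.0376 = 5.560 W

5.560 W


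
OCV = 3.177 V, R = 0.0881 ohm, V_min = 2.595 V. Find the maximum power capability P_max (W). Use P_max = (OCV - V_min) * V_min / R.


dV = OCV - V_min = 0.582 V (so I_max = dV / R)
P_max = dV * V_min / R = 0.582 * 2.595 / 0.0881 = 17.14 W

17.14 W


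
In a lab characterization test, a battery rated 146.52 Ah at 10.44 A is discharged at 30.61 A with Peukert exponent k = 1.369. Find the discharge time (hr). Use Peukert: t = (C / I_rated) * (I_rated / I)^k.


t_rated = C / I_rated = 146.52 / 10.44 = 14.034 hr
(I_rated/I)^k = (0.34107)^1.369 = 0.22933
t = t_rated * (I_rated/I)^k = 14.034 * 0.22933 = 3.218 hr

3.218 hr


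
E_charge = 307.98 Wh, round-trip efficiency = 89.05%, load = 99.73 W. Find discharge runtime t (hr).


Step 1: E_discharge = eta/100 * E_charge = 89.05/100 * 307.98 = 274.26 Wh
Step 2: t = E_discharge / P = 274.26 / 99.73 = 2.750 hr

2.750 hr


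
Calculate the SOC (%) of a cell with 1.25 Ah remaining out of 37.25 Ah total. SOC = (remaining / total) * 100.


SOC% = 1.25 / 37.25 * 100 = 3.356%

3.356%


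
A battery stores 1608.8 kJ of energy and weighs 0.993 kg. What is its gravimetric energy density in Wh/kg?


Convert: E = 1608.8 kJ = 446.89 Wh
ED = E / m = 446.89 / 0.993 = 450.0 Wh/kg

450.0 Wh/kg


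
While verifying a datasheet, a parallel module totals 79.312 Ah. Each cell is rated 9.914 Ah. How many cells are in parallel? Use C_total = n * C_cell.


n = C_total / C_cell = 79.312 / 9.914 = 8

8


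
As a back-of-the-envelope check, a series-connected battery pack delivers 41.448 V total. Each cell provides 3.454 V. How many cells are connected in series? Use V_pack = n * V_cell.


Rearranging: n = V_pack / V_cell = 41.448 / 3.454 = 12 cells

12


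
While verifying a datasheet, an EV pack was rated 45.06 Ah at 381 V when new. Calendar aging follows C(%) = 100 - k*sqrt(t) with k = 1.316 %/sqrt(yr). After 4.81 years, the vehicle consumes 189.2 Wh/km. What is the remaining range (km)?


Step 1: capacity retention = 100 - 1.316 * sqrt(4.81) = 100 - 1.316 * 2.1932 = 97.114%
Step 2: C_now = 45.06 * 97.114/100 = 43.76 Ah
Step 3: E_pack = V * C_now = 381 * 43.76 = 16673 Wh
Step 4: range = E_pack / consumption = 16673 / 189.2 = 88.12 km

88.12 km


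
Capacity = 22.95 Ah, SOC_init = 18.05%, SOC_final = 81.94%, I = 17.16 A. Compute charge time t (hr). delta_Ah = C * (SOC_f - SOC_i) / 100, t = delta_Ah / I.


Step 1: dSOC = 81.94% - 18.05% = 63.89%
Step 2: delta_Ah = 22.95 * 63.89 / 100 = 14.663 Ah
Step 3: t = 14.663 / 17.16 = 0.8545 hr

0.8545 hr


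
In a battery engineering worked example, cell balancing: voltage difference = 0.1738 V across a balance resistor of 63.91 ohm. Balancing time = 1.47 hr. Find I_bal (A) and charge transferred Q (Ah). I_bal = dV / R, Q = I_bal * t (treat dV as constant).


I_bal = dV / R = 0.1738 / 63.91 = 0.0027194 A
Q = I_bal * t = 0.0027194 * 1.47 = 0.003998 Ah

I=0.0027194 A, Q=0.003998 Ah


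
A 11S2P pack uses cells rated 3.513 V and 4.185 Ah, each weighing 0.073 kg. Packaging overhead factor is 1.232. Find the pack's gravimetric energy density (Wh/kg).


Step 1: V_pack = 11 * 3.513 = 38.643 V
Step 2: C_pack = 2 * 4.185 = 8.37 Ah
Step 3: E_pack = V_pack * C_pack = 38.643 * 8.37 = 323.44 Wh
Step 4: m_pack = 11 * 2 * 0.073 * 1.232 = 1.9786 kg
Step 5: ED = E_pack / m_pack = 323.44 / 1.9786 = 163.5 Wh/kg

163.5 Wh/kg


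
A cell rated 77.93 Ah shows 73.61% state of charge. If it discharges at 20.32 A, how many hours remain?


Step 1: remaining = SOC/100 * C_total = 73.61/100 * 77.93 = 57.364 Ah
Step 2: t = remaining / I = 57.364 / 20.32 = 2.823 hr

2.823 hr


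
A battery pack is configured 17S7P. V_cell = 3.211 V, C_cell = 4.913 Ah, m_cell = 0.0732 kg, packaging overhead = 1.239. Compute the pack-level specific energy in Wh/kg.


Step 1: V_pack = 17 * 3.211 = 54.587 V
Step 2: C_pack = 7 * 4.913 = 34.391 Ah
Step 3: E_pack = V_pack * C_pack = 54.587 * 34.391 = 1877.3 Wh
Step 4: m_pack = 17 * 7 * 0.0732 * 1.239 = 10.793 kg
Step 5: ED = E_pack / m_pack = 1877.3 / 10.793 = 173.9 Wh/kg

173.9 Wh/kg


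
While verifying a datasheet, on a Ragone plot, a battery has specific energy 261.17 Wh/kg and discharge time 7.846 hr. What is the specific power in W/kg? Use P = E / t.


P_specific = E / t = 261.17 / 7.846 = 33.29 W/kg

33.29 W/kg


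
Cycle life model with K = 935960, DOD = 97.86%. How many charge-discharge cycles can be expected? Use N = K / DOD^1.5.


Step 1: DOD^1.5 = 97.86^1.5 = 968.07
Step 2: N = 935960 / 968.07 = 966.8 cycles

966.8 cycles


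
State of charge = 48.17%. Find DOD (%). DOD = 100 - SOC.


DOD = 100 - SOC = 100 - 48.17 = 51.83%

51.83%


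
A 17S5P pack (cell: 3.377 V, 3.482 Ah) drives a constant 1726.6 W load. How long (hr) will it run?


Step 1: E_pack = Ns * V_cell * Np * C_cell = 17 * 3.377 * 5 * 3.482 = 999.49 Wh
Step 2: t = E_pack / P = 999.49 / 1726.6 = 0.5789 hr

0.5789 hr


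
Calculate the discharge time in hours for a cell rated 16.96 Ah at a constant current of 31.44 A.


Runtime = 16.96 Ah / 31.44 A = 0.5394 hr

0.5394 hr


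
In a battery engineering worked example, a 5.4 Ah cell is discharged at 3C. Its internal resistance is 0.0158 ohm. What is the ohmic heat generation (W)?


Step 1: I = C_rate * capacity = 3 * 5.4 = 16.2 A
Step 2: Q = I^2 * R = 16.2^2 * 0.0158 = 262.44 * 0.0158 = 4.147 W

4.147 W


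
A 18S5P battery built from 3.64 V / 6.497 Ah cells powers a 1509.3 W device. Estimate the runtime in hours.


Step 1: E_pack = Ns * V_cell * Np * C_cell = 18 * 3.64 * 5 * 6.497 = 2128.4 Wh
Step 2: t = E_pack / P = 2128.4 / 1509.3 = 1.410 hr

1.410 hr


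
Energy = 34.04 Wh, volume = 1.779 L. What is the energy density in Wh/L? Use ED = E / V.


Volumetric ED = 34.04 Wh / 1.779 L = 19.13 Wh/L

19.13 Wh/L


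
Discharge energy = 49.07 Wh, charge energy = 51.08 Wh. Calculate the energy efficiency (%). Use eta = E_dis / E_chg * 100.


eta_e = E_dis / E_chg * 100 = 49.07 / 51.08 * 100 = 96.06%

96.06%


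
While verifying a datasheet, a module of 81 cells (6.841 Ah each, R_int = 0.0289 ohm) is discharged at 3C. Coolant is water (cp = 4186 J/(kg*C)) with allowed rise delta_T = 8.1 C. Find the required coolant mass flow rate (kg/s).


Step 1: I = 3 * 6.841 = 20.523 A
Step 2: Q_cell = I^2 * R = 20.523^2 * 0.0289 = 12.172 W
Step 3: Q_total = 81 * 12.172 = 985.93 W
Step 4: m_dot = Q_total / (cp * dT) = 985.93 / (4186 * 8.1) = 0.02908 kg/s

0.02908 kg/s


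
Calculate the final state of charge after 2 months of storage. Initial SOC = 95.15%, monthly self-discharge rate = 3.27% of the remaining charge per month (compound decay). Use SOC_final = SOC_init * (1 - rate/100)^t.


Monthly retention factor = 1 - 3.27/100 = 0.9673
Over 2 months: factor^2 = 0.93567
SOC_final = 95.15 * 0.93567 = 89.03%

89.03%


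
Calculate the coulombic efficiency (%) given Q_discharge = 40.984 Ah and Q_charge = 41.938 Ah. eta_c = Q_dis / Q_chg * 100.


eta_c = Q_dis / Q_chg * 100 = 40.984 / 41.938 * 100 = 97.73%

97.73%


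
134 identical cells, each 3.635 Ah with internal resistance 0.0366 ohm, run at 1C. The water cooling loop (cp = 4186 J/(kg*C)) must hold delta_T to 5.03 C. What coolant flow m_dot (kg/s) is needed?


Step 1: I = 1 * 3.635 = 3.635 A
Step 2: Q_cell = I^2 * R = 3.635^2 * 0.0366 = 0.4836 W
Step 3: Q_total = 134 * 0.4836 = 64.802 W
Step 4: m_dot = Q_total / (cp * dT) = 64.802 / (4186 * 5.03) = 0.003078 kg/s

0.003078 kg/s


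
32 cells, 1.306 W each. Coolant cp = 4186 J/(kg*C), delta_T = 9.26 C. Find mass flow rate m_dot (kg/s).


Step 1: Total heat Q = 32 * 1.306 W = 41.792 W
Step 2: denom = cp * dT = 4186 * 9.26 = 38762
Step 3: m_dot = 41.792 / 38762 = 0.001078 kg/s

0.001078 kg/s


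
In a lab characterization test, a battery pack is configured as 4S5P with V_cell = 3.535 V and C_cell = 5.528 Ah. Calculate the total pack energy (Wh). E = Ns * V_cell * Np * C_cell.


V_pack = 4 * 3.535 = 14.14 V
C_pack = 5 * 5.528 = 27.64 Ah
E = V_pack * C_pack = 14.14 * 27.64 = 390.8 Wh

390.8 Wh


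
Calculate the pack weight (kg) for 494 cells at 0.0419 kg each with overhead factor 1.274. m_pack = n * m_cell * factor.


Cell mass sum = 494 * 0.0419 = 20.699 kg
With overhead 1.274: m_pack = 20.699 * 1.274 = 26.37 kg

26.37 kg


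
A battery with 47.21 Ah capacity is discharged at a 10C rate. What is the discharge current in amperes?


At 10C: I = 10 * 47.21 Ah = 472.1 A

472.1 A


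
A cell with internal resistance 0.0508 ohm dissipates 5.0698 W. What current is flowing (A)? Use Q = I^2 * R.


I = sqrt(Q / R) = sqrt(5.0698 / 0.0508) = sqrt(99.799) = 9.990 A

9.990 A


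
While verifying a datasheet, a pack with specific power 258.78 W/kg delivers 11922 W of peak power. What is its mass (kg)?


m = P / SP = 11922 / 258.78 = 46.07 kg

46.07 kg


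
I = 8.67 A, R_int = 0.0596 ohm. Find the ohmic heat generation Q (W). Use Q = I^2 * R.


Q = I^2 * R = 8.67^2 * 0.0596 = 4.480 W

4.480 W


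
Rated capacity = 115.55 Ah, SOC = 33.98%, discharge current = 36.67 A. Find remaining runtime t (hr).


Step 1: remaining = SOC/100 * C_total = 33.98/100 * 115.55 = 39.264 Ah
Step 2: t = remaining / I = 39.264 / 36.67 = 1.071 hr

1.071 hr


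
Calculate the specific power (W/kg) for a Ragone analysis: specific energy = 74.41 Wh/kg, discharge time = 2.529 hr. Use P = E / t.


Specific power = 74.41 Wh/kg / 2.529 hr = 29.42 W/kg

29.42 W/kg


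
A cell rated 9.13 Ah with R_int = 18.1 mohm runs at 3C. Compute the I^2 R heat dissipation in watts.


Convert: R = 18.1 mohm = 0.0181 ohm
Step 1: I = C_rate * capacity = 3 * 9.13 = 27.39 A
Step 2: Q = I^2 * R = 27.39^2 * 0.0181 = 750.21 * 0.0181 = 13.58 W

13.58 W


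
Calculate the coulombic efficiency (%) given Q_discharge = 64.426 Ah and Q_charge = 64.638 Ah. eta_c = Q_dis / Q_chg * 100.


Coulombic efficiency = 64.426/64.638 * 100% = 99.67%

99.67%


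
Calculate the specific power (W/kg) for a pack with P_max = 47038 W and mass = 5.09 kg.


SP = P / m = 47038 / 5.09 = 9241 W/kg

9241 W/kg


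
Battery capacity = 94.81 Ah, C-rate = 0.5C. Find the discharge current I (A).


I = C_rate * capacity = 0.5 * 94.81 = 47.405 A

47.405 A


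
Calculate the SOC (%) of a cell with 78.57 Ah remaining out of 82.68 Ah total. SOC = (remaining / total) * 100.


SOC = (remaining / total) * 100 = (78.57 / 82.68) * 100 = 95.03%

95.03%


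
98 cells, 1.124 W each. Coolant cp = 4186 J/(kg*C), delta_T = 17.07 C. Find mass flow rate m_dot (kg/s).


Step 1: Total heat Q = 98 * 1.124 W = 110.15 W
Step 2: denom = cp * dT = 4186 * 17.07 = 71455
Step 3: m_dot = 110.15 / 71455 = 0.001542 kg/s

0.001542 kg/s


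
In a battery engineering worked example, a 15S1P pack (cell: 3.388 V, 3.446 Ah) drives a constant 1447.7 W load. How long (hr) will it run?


Step 1: E_pack = Ns * V_cell * Np * C_cell = 15 * 3.388 * 1 * 3.446 = 175.13 Wh
Step 2: t = E_pack / P = 175.13 / 1447.7 = 0.1210 hr

0.1210 hr


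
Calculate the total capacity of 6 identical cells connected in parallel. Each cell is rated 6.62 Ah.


Parallel capacities add: 6 * 6.62 Ah = 39.72 Ah

39.72 Ah


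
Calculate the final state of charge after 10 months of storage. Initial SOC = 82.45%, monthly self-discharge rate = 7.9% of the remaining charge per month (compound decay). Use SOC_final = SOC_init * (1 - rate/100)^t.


decay = (1 - 7.9/100)^10 = 0.43913
SOC_final = 82.45 * 0.43913 = 36.21%

36.21%


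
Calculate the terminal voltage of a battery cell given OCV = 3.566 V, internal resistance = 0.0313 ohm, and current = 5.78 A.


V = OCV - I*R = 3.566 - 5.78 * 0.0313 = 3.385 V

3.385 V


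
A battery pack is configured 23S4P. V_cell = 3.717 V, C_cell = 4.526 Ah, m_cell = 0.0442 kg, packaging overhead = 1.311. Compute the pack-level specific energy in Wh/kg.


Step 1: V_pack = 23 * 3.717 = 85.491 V
Step 2: C_pack = 4 * 4.526 = 18.104 Ah
Step 3: E_pack = V_pack * C_pack = 85.491 * 18.104 = 1547.7 Wh
Step 4: m_pack = 23 * 4 * 0.0442 * 1.311 = 5.3311 kg
Step 5: ED = E_pack / m_pack = 1547.7 / 5.3311 = 290.3 Wh/kg

290.3 Wh/kg


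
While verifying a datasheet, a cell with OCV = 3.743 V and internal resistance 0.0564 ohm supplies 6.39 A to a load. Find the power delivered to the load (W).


Step 1: V_terminal = OCV - I*R = 3.743 - 6.39 * 0.0564 = 3.3826 V
Step 2: P_out = V_terminal * I = 3.3826 * 6.39 = 21.61 W

21.61 W


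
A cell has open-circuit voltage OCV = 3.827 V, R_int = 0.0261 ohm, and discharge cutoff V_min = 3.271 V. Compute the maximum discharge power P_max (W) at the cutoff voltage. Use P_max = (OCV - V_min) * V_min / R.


dV = OCV - V_min = 0.556 V (so I_max = dV / R)
P_max = dV * V_min / R = 0.556 * 3.271 / 0.0261 = 69.68 W

69.68 W


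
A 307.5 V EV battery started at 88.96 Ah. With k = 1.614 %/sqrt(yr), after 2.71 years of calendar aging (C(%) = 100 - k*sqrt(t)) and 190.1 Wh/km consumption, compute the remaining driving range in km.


Step 1: capacity retention = 100 - 1.614 * sqrt(2.71) = 100 - 1.614 * 1.6462 = 97.343%
Step 2: C_now = 88.96 * 97.343/100 = 86.596 Ah
Step 3: E_pack = V * C_now = 307.5 * 86.596 = 26628 Wh
Step 4: range = E_pack / consumption = 26628 / 190.1 = 140.1 km

140.1 km


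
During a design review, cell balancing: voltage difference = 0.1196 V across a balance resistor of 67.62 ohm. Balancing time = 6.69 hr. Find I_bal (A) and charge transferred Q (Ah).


First, Ohm's law: I_bal = 0.1196 V / 67.62 ohm = 0.0017687 A
Then Q = I * t = 0.0017687 A * 6.69 hr = 0.01183 Ah

I=0.0017687 A, Q=0.01183 Ah


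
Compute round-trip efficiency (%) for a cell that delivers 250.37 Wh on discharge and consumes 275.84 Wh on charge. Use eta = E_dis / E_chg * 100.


Round-trip efficiency = 250.37/275.84 * 100% = 90.77%

90.77%


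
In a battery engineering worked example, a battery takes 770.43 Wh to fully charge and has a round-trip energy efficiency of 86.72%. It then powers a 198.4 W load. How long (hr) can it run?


Step 1: E_discharge = eta/100 * E_charge = 86.72/100 * 770.43 = 668.12 Wh
Step 2: t = E_discharge / P = 668.12 / 198.4 = 3.368 hr

3.368 hr


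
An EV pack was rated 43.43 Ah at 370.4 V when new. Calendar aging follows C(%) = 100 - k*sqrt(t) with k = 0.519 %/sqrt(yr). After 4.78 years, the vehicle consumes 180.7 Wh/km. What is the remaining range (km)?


Step 1: capacity retention = 100 - 0.519 * sqrt(4.78) = 100 - 0.519 * 2.1863 = 98.865%
Step 2: C_now = 43.43 * 98.865/100 = 42.937 Ah
Step 3: E_pack = V * C_now = 370.4 * 42.937 = 15904 Wh
Step 4: range = E_pack / consumption = 15904 / 180.7 = 88.01 km

88.01 km


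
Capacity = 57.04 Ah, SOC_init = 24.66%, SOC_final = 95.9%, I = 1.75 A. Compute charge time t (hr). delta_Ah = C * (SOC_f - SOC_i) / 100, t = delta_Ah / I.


Step 1: dSOC = 95.9% - 24.66% = 71.24%
Step 2: delta_Ah = 57.04 * 71.24 / 100 = 40.635 Ah
Step 3: t = 40.635 / 1.75 = 23.22 hr

23.22 hr


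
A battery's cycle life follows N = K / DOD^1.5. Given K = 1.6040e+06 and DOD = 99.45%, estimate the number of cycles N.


Step 1: DOD^1.5 = 99.45^1.5 = 991.76
Step 2: N = 1.6040e+06 / 991.76 = 1617 cycles

1617 cycles


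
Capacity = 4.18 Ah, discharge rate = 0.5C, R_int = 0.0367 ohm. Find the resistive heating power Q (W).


Step 1: I = C_rate * capacity = 0.5 * 4.18 = 2.09 A
Step 2: Q = I^2 * R = 2.09^2 * 0.0367 = 4.3681 * 0.0367 = 0.1603 W

0.1603 W


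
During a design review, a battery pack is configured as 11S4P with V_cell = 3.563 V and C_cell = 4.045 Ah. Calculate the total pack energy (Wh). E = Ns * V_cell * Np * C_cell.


E = Ns * Vcell * Np * Ccell = 11 * 3.563 * 4 * 4.045 = 634.1 Wh

634.1 Wh


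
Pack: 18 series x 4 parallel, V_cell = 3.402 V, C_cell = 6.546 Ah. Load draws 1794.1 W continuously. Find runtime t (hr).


Step 1: E_pack = Ns * V_cell * Np * C_cell = 18 * 3.402 * 4 * 6.546 = 1603.4 Wh
Step 2: t = E_pack / P = 1603.4 / 1794.1 = 0.8937 hr

0.8937 hr


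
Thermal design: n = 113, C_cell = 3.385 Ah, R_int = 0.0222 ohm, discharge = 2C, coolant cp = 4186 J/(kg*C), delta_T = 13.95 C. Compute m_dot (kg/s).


Step 1: I = 2 * 3.385 = 6.77 A
Step 2: Q_cell = I^2 * R = 6.77^2 * 0.0222 = 1.0175 W
Step 3: Q_total = 113 * 1.0175 = 114.98 W
Step 4: m_dot = Q_total / (cp * dT) = 114.98 / (4186 * 13.95) = 0.001969 kg/s

0.001969 kg/s


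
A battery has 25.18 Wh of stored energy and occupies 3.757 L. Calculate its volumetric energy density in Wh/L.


ED = E / V = 25.18 / 3.757 = 6.702 Wh/L

6.702 Wh/L


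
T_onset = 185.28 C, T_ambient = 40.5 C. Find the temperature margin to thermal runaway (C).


margin = T_onset - T_ambient = 185.28 - 40.5 = 144.78 C

144.78 C


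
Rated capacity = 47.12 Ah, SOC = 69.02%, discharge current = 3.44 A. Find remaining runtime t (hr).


Step 1: remaining = SOC/100 * C_total = 69.02/100 * 47.12 = 32.522 Ah
Step 2: t = remaining / I = 32.522 / 3.44 = 9.454 hr

9.454 hr


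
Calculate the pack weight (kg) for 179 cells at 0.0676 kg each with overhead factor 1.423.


Cell mass sum = 179 * 0.0676 = 12.1 kg
With overhead 1.423: m_pack = 12.1 * 1.423 = 17.22 kg

17.22 kg


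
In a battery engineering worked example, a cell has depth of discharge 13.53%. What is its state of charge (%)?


SOC = 100 - DOD = 100 - 13.53 = 86.47%

86.47%


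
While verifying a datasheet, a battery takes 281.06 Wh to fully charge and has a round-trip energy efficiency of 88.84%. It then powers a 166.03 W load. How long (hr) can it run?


Step 1: E_discharge = eta/100 * E_charge = 88.84/100 * 281.06 = 249.69 Wh
Step 2: t = E_discharge / P = 249.69 / 166.03 = 1.504 hr

1.504 hr


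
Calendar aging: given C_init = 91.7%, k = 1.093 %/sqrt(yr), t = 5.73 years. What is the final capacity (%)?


Step 1: sqrt(5.73 yr) = 2.3937
Step 2: drop = 1.093 * 2.3937 = 2.6163
Step 3: C_final = 91.7 - 2.6163 = 89.08%

89.08%


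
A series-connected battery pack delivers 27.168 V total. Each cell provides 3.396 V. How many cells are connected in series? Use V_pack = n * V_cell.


Rearranging: n = V_pack / V_cell = 27.168 / 3.396 = 8 cells

8


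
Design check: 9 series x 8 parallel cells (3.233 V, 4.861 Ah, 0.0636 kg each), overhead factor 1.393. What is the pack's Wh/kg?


Step 1: V_pack = 9 * 3.233 = 29.097 V
Step 2: C_pack = 8 * 4.861 = 38.888 Ah
Step 3: E_pack = V_pack * C_pack = 29.097 * 38.888 = 1131.5 Wh
Step 4: m_pack = 9 * 8 * 0.0636 * 1.393 = 6.3788 kg
Step 5: ED = E_pack / m_pack = 1131.5 / 6.3788 = 177.4 Wh/kg

177.4 Wh/kg


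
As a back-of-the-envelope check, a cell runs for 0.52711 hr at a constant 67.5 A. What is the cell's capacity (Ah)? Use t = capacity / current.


C = I * t = 67.5 * 0.52711 = 35.58 Ah

35.58 Ah


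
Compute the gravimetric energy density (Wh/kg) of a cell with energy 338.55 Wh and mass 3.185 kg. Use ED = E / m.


ED = E / m = 338.55 / 3.185 = 106.3 Wh/kg

106.3 Wh/kg


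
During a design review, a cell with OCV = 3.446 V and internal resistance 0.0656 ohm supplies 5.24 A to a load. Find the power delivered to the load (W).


Step 1: V_terminal = OCV - I*R = 3.446 - 5.24 * 0.0656 = 3.1023 V
Step 2: P_out = V_terminal * I = 3.1023 * 5.24 = 16.26 W

16.26 W


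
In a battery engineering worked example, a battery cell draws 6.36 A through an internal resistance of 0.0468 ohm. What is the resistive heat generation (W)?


I^2 = 40.45
Q = 40.45 * 0.0468 = 1.893 W

1.893 W


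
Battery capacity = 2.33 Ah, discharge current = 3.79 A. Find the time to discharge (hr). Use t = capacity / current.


t = capacity / current = 2.33 / 3.79 = 0.6148 hr

0.6148 hr


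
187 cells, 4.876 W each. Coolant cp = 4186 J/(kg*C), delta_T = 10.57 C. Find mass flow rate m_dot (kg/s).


Step 1: Total heat Q = 187 * 4.876 W = 911.81 W
Step 2: denom = cp * dT = 4186 * 10.57 = 44246
Step 3: m_dot = 911.81 / 44246 = 0.02061 kg/s

0.02061 kg/s


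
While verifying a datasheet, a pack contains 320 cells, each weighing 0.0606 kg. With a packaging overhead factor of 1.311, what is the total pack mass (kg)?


m_pack = n * m_cell * overhead = 320 * 0.0606 * 1.311 = 25.42 kg

25.42 kg


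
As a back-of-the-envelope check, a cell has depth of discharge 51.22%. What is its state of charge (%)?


SOC = 100 - DOD = 100 - 51.22 = 48.78%

48.78%


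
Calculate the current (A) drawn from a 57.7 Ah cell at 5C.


I = C_rate * capacity = 5 * 57.7 = 288.5 A

288.5 A


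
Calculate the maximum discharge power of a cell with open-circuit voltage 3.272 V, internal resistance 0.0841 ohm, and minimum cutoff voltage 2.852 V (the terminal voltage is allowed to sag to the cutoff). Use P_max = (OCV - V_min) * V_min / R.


dV = OCV - V_min = 0.42 V (so I_max = dV / R)
P_max = dV * V_min / R = 0.42 * 2.852 / 0.0841 = 14.24 W

14.24 W


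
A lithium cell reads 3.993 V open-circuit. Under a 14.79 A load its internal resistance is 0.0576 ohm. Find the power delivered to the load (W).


Step 1: V_terminal = OCV - I*R = 3.993 - 14.79 * 0.0576 = 3.1411 V
Step 2: P_out = V_terminal * I = 3.1411 * 14.79 = 46.46 W

46.46 W


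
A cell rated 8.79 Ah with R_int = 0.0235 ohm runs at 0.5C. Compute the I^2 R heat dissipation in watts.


Step 1: I = C_rate * capacity = 0.5 * 8.79 = 4.395 A
Step 2: Q = I^2 * R = 4.395^2 * 0.0235 = 19.316 * 0.0235 = 0.4539 W

0.4539 W


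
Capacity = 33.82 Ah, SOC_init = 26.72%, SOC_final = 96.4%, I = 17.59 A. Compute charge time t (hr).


delta_Ah = 33.82 * (96.4 - 26.72) / 100 = 23.566 Ah
t = delta_Ah / I = 23.566 / 17.59 = 1.340 hr

1.340 hr


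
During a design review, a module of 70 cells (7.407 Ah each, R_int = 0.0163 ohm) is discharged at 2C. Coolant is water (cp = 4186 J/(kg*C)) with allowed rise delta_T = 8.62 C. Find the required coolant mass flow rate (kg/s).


Step 1: I = 2 * 7.407 = 14.814 A
Step 2: Q_cell = I^2 * R = 14.814^2 * 0.0163 = 3.5771 W
Step 3: Q_total = 70 * 3.5771 = 250.4 W
Step 4: m_dot = Q_total / (cp * dT) = 250.4 / (4186 * 8.62) = 0.006939 kg/s

0.006939 kg/s


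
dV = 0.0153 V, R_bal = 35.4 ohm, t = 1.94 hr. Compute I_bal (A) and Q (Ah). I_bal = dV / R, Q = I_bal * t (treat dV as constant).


I_bal = dV / R = 0.0153 / 35.4 = 4.3220e-04 A
Q = I_bal * t = 4.3220e-04 * 1.94 = 8.385e-04 Ah

I=4.3220e-04 A, Q=8.385e-04 Ah


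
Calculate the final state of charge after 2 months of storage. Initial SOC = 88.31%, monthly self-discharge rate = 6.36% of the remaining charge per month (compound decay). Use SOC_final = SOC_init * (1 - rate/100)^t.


Monthly retention factor = 1 - 6.36/100 = 0.9364
Over 2 months: factor^2 = 0.87684
SOC_final = 88.31 * 0.87684 = 77.43%

77.43%


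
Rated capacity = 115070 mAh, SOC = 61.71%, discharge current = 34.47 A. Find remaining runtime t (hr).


Convert: C_total = 115070 mAh = 115.07 Ah
Step 1: remaining = SOC/100 * C_total = 61.71/100 * 115.07 = 71.01 Ah
Step 2: t = remaining / I = 71.01 / 34.47 = 2.060 hr

2.060 hr


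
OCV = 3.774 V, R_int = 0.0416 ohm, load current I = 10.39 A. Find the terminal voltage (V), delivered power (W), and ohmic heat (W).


Step 1: V_terminal = OCV - I*R = 3.774 - 10.39 * 0.0416 = 3.3418 V
Step 2: P_out = V_terminal * I = 3.3418 * 10.39 = 34.72 W
Step 3: Q = I^2 * R = 10.39^2 * 0.0416 = 4.491 W

V=3.3418 V, P=34.72 W, Q=4.491 W


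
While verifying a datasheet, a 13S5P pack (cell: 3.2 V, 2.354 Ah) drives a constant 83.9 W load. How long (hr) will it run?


Step 1: E_pack = Ns * V_cell * Np * C_cell = 13 * 3.2 * 5 * 2.354 = 489.63 Wh
Step 2: t = E_pack / P = 489.63 / 83.9 = 5.836 hr

5.836 hr


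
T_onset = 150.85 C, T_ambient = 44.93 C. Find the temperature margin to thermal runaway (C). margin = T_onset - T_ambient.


Safety margin = 150.85 C - 44.93 C = 105.92 C

105.92 C


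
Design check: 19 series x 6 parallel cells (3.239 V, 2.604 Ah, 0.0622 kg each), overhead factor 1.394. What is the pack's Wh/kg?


Step 1: V_pack = 19 * 3.239 = 61.541 V
Step 2: C_pack = 6 * 2.604 = 15.624 Ah
Step 3: E_pack = V_pack * C_pack = 61.541 * 15.624 = 961.52 Wh
Step 4: m_pack = 19 * 6 * 0.0622 * 1.394 = 9.8846 kg
Step 5: ED = E_pack / m_pack = 961.52 / 9.8846 = 97.27 Wh/kg

97.27 Wh/kg
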